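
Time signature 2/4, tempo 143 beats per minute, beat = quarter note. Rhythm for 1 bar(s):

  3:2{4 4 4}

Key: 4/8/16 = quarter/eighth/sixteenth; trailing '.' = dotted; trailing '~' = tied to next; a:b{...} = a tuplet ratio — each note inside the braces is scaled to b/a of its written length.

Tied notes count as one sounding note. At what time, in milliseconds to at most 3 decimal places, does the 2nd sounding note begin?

note 2 onset = 2/3b = 279.72ms

1. 0.0ms @ 0 + 279.72ms (2/3)
2. 279.72ms @ 2/3 + 279.72ms (2/3)
3. 559.441ms @ 4/3 + 279.72ms (2/3)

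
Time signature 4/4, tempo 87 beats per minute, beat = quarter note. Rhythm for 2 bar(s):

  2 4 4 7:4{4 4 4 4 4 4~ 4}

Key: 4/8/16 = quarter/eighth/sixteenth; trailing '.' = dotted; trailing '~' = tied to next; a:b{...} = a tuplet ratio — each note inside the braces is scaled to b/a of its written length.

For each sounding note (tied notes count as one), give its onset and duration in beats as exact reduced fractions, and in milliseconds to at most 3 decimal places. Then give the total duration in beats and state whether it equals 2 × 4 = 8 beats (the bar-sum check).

1) 0.0ms=0b +1379.31ms=2b
2) 1379.31ms=2b +689.655ms=1b
3) 2068.966ms=3b +689.655ms=1b
4) 2758.621ms=4b +394.089ms=4/7b
5) 3152.709ms=32/7b +394.089ms=4/7b
6) 3546.798ms=36/7b +394.089ms=4/7b
7) 3940.887ms=40/7b +394.089ms=4/7b
8) 4334.975ms=44/7b +394.089ms=4/7b
9) 4729.064ms=48/7b +788.177ms=8/7b
Σ=8b of 8 (87bpm 4/4) — PASS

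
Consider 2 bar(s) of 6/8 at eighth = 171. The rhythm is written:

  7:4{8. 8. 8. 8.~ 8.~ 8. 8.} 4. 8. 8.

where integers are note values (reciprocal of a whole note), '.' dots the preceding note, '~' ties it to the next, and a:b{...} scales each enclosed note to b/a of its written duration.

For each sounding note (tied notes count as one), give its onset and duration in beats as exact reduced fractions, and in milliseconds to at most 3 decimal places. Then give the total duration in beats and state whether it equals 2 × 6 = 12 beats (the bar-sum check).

1) 0.0ms=0b +300.752ms=6/7b
2) 300.752ms=6/7b +300.752ms=6/7b
3) 601.504ms=12/7b +300.752ms=6/7b
4) 902.256ms=18/7b +902.256ms=18/7b
5) 1804.511ms=36/7b +300.752ms=6/7b
6) 2105.263ms=6b +1052.632ms=3b
7) 3157.895ms=9b +526.316ms=3/2b
8) 3684.211ms=21/2b +526.316ms=3/2b
Σ=12b of 12 (171bpm 6/8) — PASS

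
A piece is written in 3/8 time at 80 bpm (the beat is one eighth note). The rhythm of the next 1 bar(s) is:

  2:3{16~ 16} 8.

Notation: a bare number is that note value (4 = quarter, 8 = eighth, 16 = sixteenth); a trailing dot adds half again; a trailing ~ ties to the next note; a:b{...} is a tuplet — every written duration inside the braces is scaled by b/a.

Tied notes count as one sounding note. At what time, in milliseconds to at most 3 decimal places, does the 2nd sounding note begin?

1. 0.0ms @ 0 + 1125.0ms (3/2)
2. 1125.0ms @ 3/2 + 1125.0ms (3/2)

note 2 onset = 3/2b = 1125.0ms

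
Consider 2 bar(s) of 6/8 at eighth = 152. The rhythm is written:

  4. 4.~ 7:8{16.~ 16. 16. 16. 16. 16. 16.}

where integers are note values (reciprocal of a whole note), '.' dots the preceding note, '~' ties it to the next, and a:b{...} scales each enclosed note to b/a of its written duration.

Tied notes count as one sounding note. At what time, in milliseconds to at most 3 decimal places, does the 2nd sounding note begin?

1. 0.0ms @ 0 + 1184.211ms (3)
2. 1184.211ms @ 3 + 1860.902ms (33/7)
3. 3045.113ms @ 54/7 + 338.346ms (6/7)
4. 3383.459ms @ 60/7 + 338.346ms (6/7)
5. 3721.805ms @ 66/7 + 338.346ms (6/7)
6. 4060.15ms @ 72/7 + 338.346ms (6/7)
7. 4398.496ms @ 78/7 + 338.346ms (6/7)

note 2 onset = 3b = 1184.211ms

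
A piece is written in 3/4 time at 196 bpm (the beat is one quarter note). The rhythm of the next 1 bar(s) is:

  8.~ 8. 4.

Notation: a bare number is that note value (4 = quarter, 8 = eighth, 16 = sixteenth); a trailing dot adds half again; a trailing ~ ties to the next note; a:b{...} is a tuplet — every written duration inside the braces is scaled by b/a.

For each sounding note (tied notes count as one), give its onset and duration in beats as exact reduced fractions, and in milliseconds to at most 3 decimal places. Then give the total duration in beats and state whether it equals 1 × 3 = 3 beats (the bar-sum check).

1) 0.0ms=0b +459.184ms=3/2b
2) 459.184ms=3/2b +459.184ms=3/2b
Σ=3b of 3 (196bpm 3/4) — PASS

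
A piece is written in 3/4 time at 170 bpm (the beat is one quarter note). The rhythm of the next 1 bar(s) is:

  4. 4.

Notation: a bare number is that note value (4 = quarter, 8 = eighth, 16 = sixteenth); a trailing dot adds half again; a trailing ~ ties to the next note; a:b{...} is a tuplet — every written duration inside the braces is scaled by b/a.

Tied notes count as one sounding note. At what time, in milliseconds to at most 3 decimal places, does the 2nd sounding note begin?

note 2 onset = 3/2b = 529.412ms

1. 0.0ms @ 0 + 529.412ms (3/2)
2. 529.412ms @ 3/2 + 529.412ms (3/2)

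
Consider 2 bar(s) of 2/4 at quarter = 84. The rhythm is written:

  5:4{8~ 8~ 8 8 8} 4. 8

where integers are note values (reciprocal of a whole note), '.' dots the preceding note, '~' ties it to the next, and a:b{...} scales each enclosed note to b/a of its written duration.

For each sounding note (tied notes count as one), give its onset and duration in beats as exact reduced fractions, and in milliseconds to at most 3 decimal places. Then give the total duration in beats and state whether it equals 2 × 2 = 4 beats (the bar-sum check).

1) 0.0ms=0b +857.143ms=6/5b
2) 857.143ms=6/5b +285.714ms=2/5b
3) 1142.857ms=8/5b +285.714ms=2/5b
4) 1428.571ms=2b +1071.429ms=3/2b
5) 2500.0ms=7/2b +357.143ms=1/2b
Σ=4b of 4 (84bpm 2/4) — PASS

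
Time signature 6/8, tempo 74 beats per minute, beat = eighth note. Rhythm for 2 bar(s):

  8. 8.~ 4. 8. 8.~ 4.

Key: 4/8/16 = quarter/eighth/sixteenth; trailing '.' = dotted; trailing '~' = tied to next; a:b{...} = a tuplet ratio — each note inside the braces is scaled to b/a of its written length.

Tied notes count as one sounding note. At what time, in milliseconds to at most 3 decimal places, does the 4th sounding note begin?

1. 0.0ms @ 0 + 1216.216ms (3/2)
2. 1216.216ms @ 3/2 + 3648.649ms (9/2)
3. 4864.865ms @ 6 + 1216.216ms (3/2)
4. 6081.081ms @ 15/2 + 3648.649ms (9/2)

note 4 onset = 15/2b = 6081.081ms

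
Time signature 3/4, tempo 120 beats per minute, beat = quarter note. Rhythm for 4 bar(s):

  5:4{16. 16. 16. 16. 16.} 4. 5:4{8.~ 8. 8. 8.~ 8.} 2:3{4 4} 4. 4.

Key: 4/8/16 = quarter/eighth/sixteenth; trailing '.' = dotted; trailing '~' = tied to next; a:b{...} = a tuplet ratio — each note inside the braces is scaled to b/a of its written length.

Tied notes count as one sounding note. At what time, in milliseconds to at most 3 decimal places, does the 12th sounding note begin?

note 12 onset = 9b = 4500.0ms

1. 0.0ms @ 0 + 150.0ms (3/10)
2. 150.0ms @ 3/10 + 150.0ms (3/10)
3. 300.0ms @ 3/5 + 150.0ms (3/10)
4. 450.0ms @ 9/10 + 150.0ms (3/10)
5. 600.0ms @ 6/5 + 150.0ms (3/10)
6. 750.0ms @ 3/2 + 750.0ms (3/2)
7. 1500.0ms @ 3 + 600.0ms (6/5)
8. 2100.0ms @ 21/5 + 300.0ms (3/5)
9. 2400.0ms @ 24/5 + 600.0ms (6/5)
10. 3000.0ms @ 6 + 750.0ms (3/2)
11. 3750.0ms @ 15/2 + 750.0ms (3/2)
12. 4500.0ms @ 9 + 750.0ms (3/2)
13. 5250.0ms @ 21/2 + 750.0ms (3/2)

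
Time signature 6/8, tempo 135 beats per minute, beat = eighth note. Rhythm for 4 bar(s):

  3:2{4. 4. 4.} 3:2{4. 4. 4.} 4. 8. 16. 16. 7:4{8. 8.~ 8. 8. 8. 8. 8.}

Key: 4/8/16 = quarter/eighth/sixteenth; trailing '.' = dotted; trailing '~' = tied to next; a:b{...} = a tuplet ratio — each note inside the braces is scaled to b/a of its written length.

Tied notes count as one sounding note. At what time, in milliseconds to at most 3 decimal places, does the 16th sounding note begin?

note 16 onset = 162/7b = 10285.714ms

1. 0.0ms @ 0 + 888.889ms (2)
2. 888.889ms @ 2 + 888.889ms (2)
3. 1777.778ms @ 4 + 888.889ms (2)
4. 2666.667ms @ 6 + 888.889ms (2)
5. 3555.556ms @ 8 + 888.889ms (2)
6. 4444.444ms @ 10 + 888.889ms (2)
7. 5333.333ms @ 12 + 1333.333ms (3)
8. 6666.667ms @ 15 + 666.667ms (3/2)
9. 7333.333ms @ 33/2 + 333.333ms (3/4)
10. 7666.667ms @ 69/4 + 333.333ms (3/4)
11. 8000.0ms @ 18 + 380.952ms (6/7)
12. 8380.952ms @ 132/7 + 761.905ms (12/7)
13. 9142.857ms @ 144/7 + 380.952ms (6/7)
14. 9523.81ms @ 150/7 + 380.952ms (6/7)
15. 9904.762ms @ 156/7 + 380.952ms (6/7)
16. 10285.714ms @ 162/7 + 380.952ms (6/7)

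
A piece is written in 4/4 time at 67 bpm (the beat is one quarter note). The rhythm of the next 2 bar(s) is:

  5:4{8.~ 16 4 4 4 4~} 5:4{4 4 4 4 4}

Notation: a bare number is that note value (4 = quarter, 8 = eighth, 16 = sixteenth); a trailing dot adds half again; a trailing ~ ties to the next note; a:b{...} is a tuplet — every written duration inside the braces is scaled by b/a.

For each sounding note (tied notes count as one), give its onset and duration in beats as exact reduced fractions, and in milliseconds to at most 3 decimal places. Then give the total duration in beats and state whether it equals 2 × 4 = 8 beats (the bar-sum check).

1) 0.0ms=0b +716.418ms=4/5b
2) 716.418ms=4/5b +716.418ms=4/5b
3) 1432.836ms=8/5b +716.418ms=4/5b
4) 2149.254ms=12/5b +716.418ms=4/5b
5) 2865.672ms=16/5b +1432.836ms=8/5b
6) 4298.507ms=24/5b +716.418ms=4/5b
7) 5014.925ms=28/5b +716.418ms=4/5b
8) 5731.343ms=32/5b +716.418ms=4/5b
9) 6447.761ms=36/5b +716.418ms=4/5b
Σ=8b of 8 (67bpm 4/4) — PASS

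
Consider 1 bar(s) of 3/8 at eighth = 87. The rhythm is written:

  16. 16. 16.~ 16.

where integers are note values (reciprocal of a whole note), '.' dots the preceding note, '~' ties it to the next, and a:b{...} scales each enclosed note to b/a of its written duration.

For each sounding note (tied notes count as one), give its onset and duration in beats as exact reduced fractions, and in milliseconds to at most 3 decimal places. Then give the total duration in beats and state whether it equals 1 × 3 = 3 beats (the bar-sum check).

1) 0.0ms=0b +517.241ms=3/4b
2) 517.241ms=3/4b +517.241ms=3/4b
3) 1034.483ms=3/2b +1034.483ms=3/2b
Σ=3b of 3 (87bpm 3/8) — PASS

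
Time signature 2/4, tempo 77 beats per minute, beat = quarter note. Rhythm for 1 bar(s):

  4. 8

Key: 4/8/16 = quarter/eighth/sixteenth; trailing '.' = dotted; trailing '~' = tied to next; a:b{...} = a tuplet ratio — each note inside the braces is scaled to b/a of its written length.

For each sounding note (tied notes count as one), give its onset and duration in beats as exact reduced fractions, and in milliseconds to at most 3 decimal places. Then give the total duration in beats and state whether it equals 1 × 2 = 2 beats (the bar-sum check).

1) 0.0ms=0b +1168.831ms=3/2b
2) 1168.831ms=3/2b +389.61ms=1/2b
Σ=2b of 2 (77bpm 2/4) — PASS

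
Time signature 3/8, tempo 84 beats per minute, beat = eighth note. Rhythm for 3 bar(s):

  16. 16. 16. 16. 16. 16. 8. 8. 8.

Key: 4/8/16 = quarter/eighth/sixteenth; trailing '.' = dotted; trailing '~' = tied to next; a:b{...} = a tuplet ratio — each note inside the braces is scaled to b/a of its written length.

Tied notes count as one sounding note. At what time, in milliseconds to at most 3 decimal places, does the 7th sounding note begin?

note 7 onset = 9/2b = 3214.286ms

1. 0.0ms @ 0 + 535.714ms (3/4)
2. 535.714ms @ 3/4 + 535.714ms (3/4)
3. 1071.429ms @ 3/2 + 535.714ms (3/4)
4. 1607.143ms @ 9/4 + 535.714ms (3/4)
5. 2142.857ms @ 3 + 535.714ms (3/4)
6. 2678.571ms @ 15/4 + 535.714ms (3/4)
7. 3214.286ms @ 9/2 + 1071.429ms (3/2)
8. 4285.714ms @ 6 + 1071.429ms (3/2)
9. 5357.143ms @ 15/2 + 1071.429ms (3/2)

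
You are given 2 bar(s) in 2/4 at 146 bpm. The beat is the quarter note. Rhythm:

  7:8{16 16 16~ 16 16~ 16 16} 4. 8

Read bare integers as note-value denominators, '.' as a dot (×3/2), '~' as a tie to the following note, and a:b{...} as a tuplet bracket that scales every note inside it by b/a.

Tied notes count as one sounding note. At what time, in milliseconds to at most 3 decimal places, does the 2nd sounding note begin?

note 2 onset = 2/7b = 117.417ms

1. 0.0ms @ 0 + 117.417ms (2/7)
2. 117.417ms @ 2/7 + 117.417ms (2/7)
3. 234.834ms @ 4/7 + 234.834ms (4/7)
4. 469.667ms @ 8/7 + 234.834ms (4/7)
5. 704.501ms @ 12/7 + 117.417ms (2/7)
6. 821.918ms @ 2 + 616.438ms (3/2)
7. 1438.356ms @ 7/2 + 205.479ms (1/2)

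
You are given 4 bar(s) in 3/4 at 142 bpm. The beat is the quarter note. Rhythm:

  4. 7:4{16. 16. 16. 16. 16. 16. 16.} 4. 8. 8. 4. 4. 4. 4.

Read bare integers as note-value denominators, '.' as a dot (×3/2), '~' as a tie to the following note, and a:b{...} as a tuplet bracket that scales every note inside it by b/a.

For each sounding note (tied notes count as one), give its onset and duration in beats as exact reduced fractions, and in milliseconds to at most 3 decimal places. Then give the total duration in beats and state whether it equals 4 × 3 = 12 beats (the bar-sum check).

1) 0.0ms=0b +633.803ms=3/2b
2) 633.803ms=3/2b +90.543ms=3/14b
3) 724.346ms=12/7b +90.543ms=3/14b
4) 814.889ms=27/14b +90.543ms=3/14b
5) 905.433ms=15/7b +90.543ms=3/14b
6) 995.976ms=33/14b +90.543ms=3/14b
7) 1086.519ms=18/7b +90.543ms=3/14b
8) 1177.062ms=39/14b +90.543ms=3/14b
9) 1267.606ms=3b +633.803ms=3/2b
10) 1901.408ms=9/2b +316.901ms=3/4b
11) 2218.31ms=21/4b +316.901ms=3/4b
12) 2535.211ms=6b +633.803ms=3/2b
13) 3169.014ms=15/2b +633.803ms=3/2b
14) 3802.817ms=9b +633.803ms=3/2b
15) 4436.62ms=21/2b +633.803ms=3/2b
Σ=12b of 12 (142bpm 3/4) — PASS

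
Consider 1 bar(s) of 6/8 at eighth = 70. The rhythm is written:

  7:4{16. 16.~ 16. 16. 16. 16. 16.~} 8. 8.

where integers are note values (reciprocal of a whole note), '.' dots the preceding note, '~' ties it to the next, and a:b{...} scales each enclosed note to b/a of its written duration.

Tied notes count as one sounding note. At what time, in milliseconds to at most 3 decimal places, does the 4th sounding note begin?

1. 0.0ms @ 0 + 367.347ms (3/7)
2. 367.347ms @ 3/7 + 734.694ms (6/7)
3. 1102.041ms @ 9/7 + 367.347ms (3/7)
4. 1469.388ms @ 12/7 + 367.347ms (3/7)
5. 1836.735ms @ 15/7 + 367.347ms (3/7)
6. 2204.082ms @ 18/7 + 1653.061ms (27/14)
7. 3857.143ms @ 9/2 + 1285.714ms (3/2)

note 4 onset = 12/7b = 1469.388ms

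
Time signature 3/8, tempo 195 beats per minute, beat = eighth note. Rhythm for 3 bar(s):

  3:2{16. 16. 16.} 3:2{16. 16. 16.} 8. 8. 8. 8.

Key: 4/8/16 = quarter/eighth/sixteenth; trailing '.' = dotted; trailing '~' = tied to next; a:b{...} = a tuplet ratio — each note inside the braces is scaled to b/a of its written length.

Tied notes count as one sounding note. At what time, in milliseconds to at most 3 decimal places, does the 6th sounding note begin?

note 6 onset = 5/2b = 769.231ms

1. 0.0ms @ 0 + 153.846ms (1/2)
2. 153.846ms @ 1/2 + 153.846ms (1/2)
3. 307.692ms @ 1 + 153.846ms (1/2)
4. 461.538ms @ 3/2 + 153.846ms (1/2)
5. 615.385ms @ 2 + 153.846ms (1/2)
6. 769.231ms @ 5/2 + 153.846ms (1/2)
7. 923.077ms @ 3 + 461.538ms (3/2)
8. 1384.615ms @ 9/2 + 461.538ms (3/2)
9. 1846.154ms @ 6 + 461.538ms (3/2)
10. 2307.692ms @ 15/2 + 461.538ms (3/2)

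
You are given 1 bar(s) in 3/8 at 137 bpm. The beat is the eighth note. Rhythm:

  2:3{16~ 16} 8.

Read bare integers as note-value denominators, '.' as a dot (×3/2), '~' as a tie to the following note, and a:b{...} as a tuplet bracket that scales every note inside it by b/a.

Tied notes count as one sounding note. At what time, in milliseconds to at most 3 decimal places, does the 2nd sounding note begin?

1. 0.0ms @ 0 + 656.934ms (3/2)
2. 656.934ms @ 3/2 + 656.934ms (3/2)

note 2 onset = 3/2b = 656.934ms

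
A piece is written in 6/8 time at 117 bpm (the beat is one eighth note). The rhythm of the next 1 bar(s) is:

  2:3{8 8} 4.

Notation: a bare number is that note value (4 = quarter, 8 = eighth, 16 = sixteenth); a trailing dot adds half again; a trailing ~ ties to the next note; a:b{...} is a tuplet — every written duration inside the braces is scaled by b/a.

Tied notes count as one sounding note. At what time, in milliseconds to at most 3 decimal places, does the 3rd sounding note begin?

note 3 onset = 3b = 1538.462ms

1. 0.0ms @ 0 + 769.231ms (3/2)
2. 769.231ms @ 3/2 + 769.231ms (3/2)
3. 1538.462ms @ 3 + 1538.462ms (3)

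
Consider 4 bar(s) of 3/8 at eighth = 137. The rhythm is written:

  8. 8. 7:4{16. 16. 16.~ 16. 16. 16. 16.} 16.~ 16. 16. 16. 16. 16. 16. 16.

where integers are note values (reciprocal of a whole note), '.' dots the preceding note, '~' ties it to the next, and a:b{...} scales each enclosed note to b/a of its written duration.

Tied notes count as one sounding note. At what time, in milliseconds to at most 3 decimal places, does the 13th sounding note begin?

1. 0.0ms @ 0 + 656.934ms (3/2)
2. 656.934ms @ 3/2 + 656.934ms (3/2)
3. 1313.869ms @ 3 + 187.696ms (3/7)
4. 1501.564ms @ 24/7 + 187.696ms (3/7)
5. 1689.26ms @ 27/7 + 375.391ms (6/7)
6. 2064.651ms @ 33/7 + 187.696ms (3/7)
7. 2252.346ms @ 36/7 + 187.696ms (3/7)
8. 2440.042ms @ 39/7 + 187.696ms (3/7)
9. 2627.737ms @ 6 + 656.934ms (3/2)
10. 3284.672ms @ 15/2 + 328.467ms (3/4)
11. 3613.139ms @ 33/4 + 328.467ms (3/4)
12. 3941.606ms @ 9 + 328.467ms (3/4)
13. 4270.073ms @ 39/4 + 328.467ms (3/4)
14. 4598.54ms @ 21/2 + 328.467ms (3/4)
15. 4927.007ms @ 45/4 + 328.467ms (3/4)

note 13 onset = 39/4b = 4270.073ms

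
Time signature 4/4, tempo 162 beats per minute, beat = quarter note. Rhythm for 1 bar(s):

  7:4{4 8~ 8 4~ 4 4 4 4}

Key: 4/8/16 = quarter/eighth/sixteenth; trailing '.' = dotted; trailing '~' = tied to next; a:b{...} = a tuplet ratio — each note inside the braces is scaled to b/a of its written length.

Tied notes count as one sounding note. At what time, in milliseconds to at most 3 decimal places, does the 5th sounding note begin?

1. 0.0ms @ 0 + 211.64ms (4/7)
2. 211.64ms @ 4/7 + 211.64ms (4/7)
3. 423.28ms @ 8/7 + 423.28ms (8/7)
4. 846.561ms @ 16/7 + 211.64ms (4/7)
5. 1058.201ms @ 20/7 + 211.64ms (4/7)
6. 1269.841ms @ 24/7 + 211.64ms (4/7)

note 5 onset = 20/7b = 1058.201ms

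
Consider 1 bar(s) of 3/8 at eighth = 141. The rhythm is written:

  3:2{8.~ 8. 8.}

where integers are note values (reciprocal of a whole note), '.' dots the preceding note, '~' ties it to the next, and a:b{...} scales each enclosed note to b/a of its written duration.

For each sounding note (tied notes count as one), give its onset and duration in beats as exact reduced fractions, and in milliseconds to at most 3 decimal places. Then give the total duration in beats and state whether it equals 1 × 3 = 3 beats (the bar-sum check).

1) 0.0ms=0b +851.064ms=2b
2) 851.064ms=2b +425.532ms=1b
Σ=3b of 3 (141bpm 3/8) — PASS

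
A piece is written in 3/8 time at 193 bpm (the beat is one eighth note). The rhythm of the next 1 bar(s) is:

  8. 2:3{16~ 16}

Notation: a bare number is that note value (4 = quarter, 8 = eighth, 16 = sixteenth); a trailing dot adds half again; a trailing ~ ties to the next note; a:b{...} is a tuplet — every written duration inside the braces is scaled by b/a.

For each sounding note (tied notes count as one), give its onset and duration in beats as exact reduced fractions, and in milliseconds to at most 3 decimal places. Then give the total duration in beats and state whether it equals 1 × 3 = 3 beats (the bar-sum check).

1) 0.0ms=0b +466.321ms=3/2b
2) 466.321ms=3/2b +466.321ms=3/2b
Σ=3b of 3 (193bpm 3/8) — PASS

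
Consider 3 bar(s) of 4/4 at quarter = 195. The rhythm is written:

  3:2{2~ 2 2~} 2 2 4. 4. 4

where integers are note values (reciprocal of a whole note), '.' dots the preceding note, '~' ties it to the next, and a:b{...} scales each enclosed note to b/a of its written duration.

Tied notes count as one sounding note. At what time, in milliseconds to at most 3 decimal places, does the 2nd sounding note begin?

note 2 onset = 8/3b = 820.513ms

1. 0.0ms @ 0 + 820.513ms (8/3)
2. 820.513ms @ 8/3 + 1025.641ms (10/3)
3. 1846.154ms @ 6 + 615.385ms (2)
4. 2461.538ms @ 8 + 461.538ms (3/2)
5. 2923.077ms @ 19/2 + 461.538ms (3/2)
6. 3384.615ms @ 11 + 307.692ms (1)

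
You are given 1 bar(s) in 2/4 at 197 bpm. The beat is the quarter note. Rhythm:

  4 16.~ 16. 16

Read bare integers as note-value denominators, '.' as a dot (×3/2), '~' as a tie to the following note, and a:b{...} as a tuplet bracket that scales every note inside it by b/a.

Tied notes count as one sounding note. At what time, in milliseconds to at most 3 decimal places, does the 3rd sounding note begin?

1. 0.0ms @ 0 + 304.569ms (1)
2. 304.569ms @ 1 + 228.426ms (3/4)
3. 532.995ms @ 7/4 + 76.142ms (1/4)

note 3 onset = 7/4b = 532.995ms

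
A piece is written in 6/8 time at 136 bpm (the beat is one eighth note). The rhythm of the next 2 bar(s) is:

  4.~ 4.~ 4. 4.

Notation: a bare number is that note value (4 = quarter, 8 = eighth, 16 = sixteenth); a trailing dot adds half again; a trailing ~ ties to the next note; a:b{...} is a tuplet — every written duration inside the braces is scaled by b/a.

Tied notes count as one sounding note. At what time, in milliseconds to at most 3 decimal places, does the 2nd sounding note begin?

1. 0.0ms @ 0 + 3970.588ms (9)
2. 3970.588ms @ 9 + 1323.529ms (3)

note 2 onset = 9b = 3970.588ms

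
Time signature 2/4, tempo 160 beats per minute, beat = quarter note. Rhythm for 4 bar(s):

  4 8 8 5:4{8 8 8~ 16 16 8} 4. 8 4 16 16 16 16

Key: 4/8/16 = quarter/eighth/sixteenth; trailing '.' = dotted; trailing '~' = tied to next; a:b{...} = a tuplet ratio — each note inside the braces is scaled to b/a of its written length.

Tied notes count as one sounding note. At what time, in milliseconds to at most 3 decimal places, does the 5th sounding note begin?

1. 0.0ms @ 0 + 375.0ms (1)
2. 375.0ms @ 1 + 187.5ms (1/2)
3. 562.5ms @ 3/2 + 187.5ms (1/2)
4. 750.0ms @ 2 + 150.0ms (2/5)
5. 900.0ms @ 12/5 + 150.0ms (2/5)
6. 1050.0ms @ 14/5 + 225.0ms (3/5)
7. 1275.0ms @ 17/5 + 75.0ms (1/5)
8. 1350.0ms @ 18/5 + 150.0ms (2/5)
9. 1500.0ms @ 4 + 562.5ms (3/2)
10. 2062.5ms @ 11/2 + 187.5ms (1/2)
11. 2250.0ms @ 6 + 375.0ms (1)
12. 2625.0ms @ 7 + 93.75ms (1/4)
13. 2718.75ms @ 29/4 + 93.75ms (1/4)
14. 2812.5ms @ 15/2 + 93.75ms (1/4)
15. 2906.25ms @ 31/4 + 93.75ms (1/4)

note 5 onset = 12/5b = 900.0ms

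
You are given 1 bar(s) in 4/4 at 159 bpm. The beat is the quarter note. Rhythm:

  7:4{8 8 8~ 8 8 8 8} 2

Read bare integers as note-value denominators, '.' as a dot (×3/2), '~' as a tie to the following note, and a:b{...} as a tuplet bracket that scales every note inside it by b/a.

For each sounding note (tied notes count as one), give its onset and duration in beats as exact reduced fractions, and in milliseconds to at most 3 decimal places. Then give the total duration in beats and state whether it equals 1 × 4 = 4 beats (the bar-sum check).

1) 0.0ms=0b +107.817ms=2/7b
2) 107.817ms=2/7b +107.817ms=2/7b
3) 215.633ms=4/7b +215.633ms=4/7b
4) 431.267ms=8/7b +107.817ms=2/7b
5) 539.084ms=10/7b +107.817ms=2/7b
6) 646.9ms=12/7b +107.817ms=2/7b
7) 754.717ms=2b +754.717ms=2b
Σ=4b of 4 (159bpm 4/4) — PASS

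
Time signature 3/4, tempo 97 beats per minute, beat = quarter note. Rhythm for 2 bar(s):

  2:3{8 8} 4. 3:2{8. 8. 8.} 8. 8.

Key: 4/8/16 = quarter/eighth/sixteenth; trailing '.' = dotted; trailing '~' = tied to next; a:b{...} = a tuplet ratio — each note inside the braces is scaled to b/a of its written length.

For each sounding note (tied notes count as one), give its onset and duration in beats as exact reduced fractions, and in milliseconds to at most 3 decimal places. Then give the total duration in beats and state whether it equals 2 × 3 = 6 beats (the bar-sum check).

1) 0.0ms=0b +463.918ms=3/4b
2) 463.918ms=3/4b +463.918ms=3/4b
3) 927.835ms=3/2b +927.835ms=3/2b
4) 1855.67ms=3b +309.278ms=1/2b
5) 2164.948ms=7/2b +309.278ms=1/2b
6) 2474.227ms=4b +309.278ms=1/2b
7) 2783.505ms=9/2b +463.918ms=3/4b
8) 3247.423ms=21/4b +463.918ms=3/4b
Σ=6b of 6 (97bpm 3/4) — PASS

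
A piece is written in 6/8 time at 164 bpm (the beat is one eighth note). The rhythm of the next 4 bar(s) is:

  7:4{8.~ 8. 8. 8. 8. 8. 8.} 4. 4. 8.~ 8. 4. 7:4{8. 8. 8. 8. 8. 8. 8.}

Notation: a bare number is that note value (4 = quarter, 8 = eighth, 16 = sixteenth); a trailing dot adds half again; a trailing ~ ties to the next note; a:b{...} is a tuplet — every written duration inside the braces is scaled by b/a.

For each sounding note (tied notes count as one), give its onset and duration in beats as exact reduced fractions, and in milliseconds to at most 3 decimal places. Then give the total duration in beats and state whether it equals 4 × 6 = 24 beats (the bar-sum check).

1) 0.0ms=0b +627.178ms=12/7b
2) 627.178ms=12/7b +313.589ms=6/7b
3) 940.767ms=18/7b +313.589ms=6/7b
4) 1254.355ms=24/7b +313.589ms=6/7b
5) 1567.944ms=30/7b +313.589ms=6/7b
6) 1881.533ms=36/7b +313.589ms=6/7b
7) 2195.122ms=6b +1097.561ms=3b
8) 3292.683ms=9b +1097.561ms=3b
9) 4390.244ms=12b +1097.561ms=3b
10) 5487.805ms=15b +1097.561ms=3b
11) 6585.366ms=18b +313.589ms=6/7b
12) 6898.955ms=132/7b +313.589ms=6/7b
13) 7212.544ms=138/7b +313.589ms=6/7b
14) 7526.132ms=144/7b +313.589ms=6/7b
15) 7839.721ms=150/7b +313.589ms=6/7b
16) 8153.31ms=156/7b +313.589ms=6/7b
17) 8466.899ms=162/7b +313.589ms=6/7b
Σ=24b of 24 (164bpm 6/8) — PASS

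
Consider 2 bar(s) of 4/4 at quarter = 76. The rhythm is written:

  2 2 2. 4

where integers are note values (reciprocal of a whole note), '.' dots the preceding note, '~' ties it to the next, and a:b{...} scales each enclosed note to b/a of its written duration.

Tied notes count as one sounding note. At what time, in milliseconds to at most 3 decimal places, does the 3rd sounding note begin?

1. 0.0ms @ 0 + 1578.947ms (2)
2. 1578.947ms @ 2 + 1578.947ms (2)
3. 3157.895ms @ 4 + 2368.421ms (3)
4. 5526.316ms @ 7 + 789.474ms (1)

note 3 onset = 4b = 3157.895ms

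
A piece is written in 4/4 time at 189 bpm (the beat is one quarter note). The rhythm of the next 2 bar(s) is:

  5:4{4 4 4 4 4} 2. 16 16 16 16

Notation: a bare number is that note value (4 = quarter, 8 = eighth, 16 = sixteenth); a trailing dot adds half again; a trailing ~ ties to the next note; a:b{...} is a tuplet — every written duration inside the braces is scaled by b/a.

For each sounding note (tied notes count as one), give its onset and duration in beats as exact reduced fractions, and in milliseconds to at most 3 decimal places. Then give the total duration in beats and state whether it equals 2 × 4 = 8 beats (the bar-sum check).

1) 0.0ms=0b +253.968ms=4/5b
2) 253.968ms=4/5b +253.968ms=4/5b
3) 507.937ms=8/5b +253.968ms=4/5b
4) 761.905ms=12/5b +253.968ms=4/5b
5) 1015.873ms=16/5b +253.968ms=4/5b
6) 1269.841ms=4b +952.381ms=3b
7) 2222.222ms=7b +79.365ms=1/4b
8) 2301.587ms=29/4b +79.365ms=1/4b
9) 2380.952ms=15/2b +79.365ms=1/4b
10) 2460.317ms=31/4b +79.365ms=1/4b
Σ=8b of 8 (189bpm 4/4) — PASS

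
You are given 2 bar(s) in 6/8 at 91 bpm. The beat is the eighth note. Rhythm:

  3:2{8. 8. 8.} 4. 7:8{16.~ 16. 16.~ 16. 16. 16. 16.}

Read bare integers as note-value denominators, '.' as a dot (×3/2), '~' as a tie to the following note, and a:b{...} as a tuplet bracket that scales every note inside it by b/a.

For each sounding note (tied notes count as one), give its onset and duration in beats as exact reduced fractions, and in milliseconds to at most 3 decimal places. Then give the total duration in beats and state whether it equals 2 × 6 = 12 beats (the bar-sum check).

1) 0.0ms=0b +659.341ms=1b
2) 659.341ms=1b +659.341ms=1b
3) 1318.681ms=2b +659.341ms=1b
4) 1978.022ms=3b +1978.022ms=3b
5) 3956.044ms=6b +1130.298ms=12/7b
6) 5086.342ms=54/7b +1130.298ms=12/7b
7) 6216.641ms=66/7b +565.149ms=6/7b
8) 6781.79ms=72/7b +565.149ms=6/7b
9) 7346.939ms=78/7b +565.149ms=6/7b
Σ=12b of 12 (91bpm 6/8) — PASS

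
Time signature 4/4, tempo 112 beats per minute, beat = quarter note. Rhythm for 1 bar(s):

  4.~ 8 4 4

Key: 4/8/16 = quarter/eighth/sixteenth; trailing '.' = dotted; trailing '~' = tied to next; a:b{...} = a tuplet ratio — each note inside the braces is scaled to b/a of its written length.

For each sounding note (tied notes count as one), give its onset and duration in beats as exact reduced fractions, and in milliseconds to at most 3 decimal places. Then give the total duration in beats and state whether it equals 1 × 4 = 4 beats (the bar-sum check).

1) 0.0ms=0b +1071.429ms=2b
2) 1071.429ms=2b +535.714ms=1b
3) 1607.143ms=3b +535.714ms=1b
Σ=4b of 4 (112bpm 4/4) — PASS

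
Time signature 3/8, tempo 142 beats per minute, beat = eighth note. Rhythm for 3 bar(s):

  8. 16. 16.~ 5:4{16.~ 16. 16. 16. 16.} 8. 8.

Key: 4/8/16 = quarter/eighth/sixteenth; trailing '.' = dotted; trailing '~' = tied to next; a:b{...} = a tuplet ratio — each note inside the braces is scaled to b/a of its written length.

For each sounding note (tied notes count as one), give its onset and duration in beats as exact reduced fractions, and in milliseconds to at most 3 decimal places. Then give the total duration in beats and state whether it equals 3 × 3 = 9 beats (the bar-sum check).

1) 0.0ms=0b +633.803ms=3/2b
2) 633.803ms=3/2b +316.901ms=3/4b
3) 950.704ms=9/4b +823.944ms=39/20b
4) 1774.648ms=21/5b +253.521ms=3/5b
5) 2028.169ms=24/5b +253.521ms=3/5b
6) 2281.69ms=27/5b +253.521ms=3/5b
7) 2535.211ms=6b +633.803ms=3/2b
8) 3169.014ms=15/2b +633.803ms=3/2b
Σ=9b of 9 (142bpm 3/8) — PASS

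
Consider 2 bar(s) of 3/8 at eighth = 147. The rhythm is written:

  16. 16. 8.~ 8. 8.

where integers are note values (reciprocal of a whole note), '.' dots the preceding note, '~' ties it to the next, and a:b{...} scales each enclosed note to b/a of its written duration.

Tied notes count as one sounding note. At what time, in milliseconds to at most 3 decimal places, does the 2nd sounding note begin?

1. 0.0ms @ 0 + 306.122ms (3/4)
2. 306.122ms @ 3/4 + 306.122ms (3/4)
3. 612.245ms @ 3/2 + 1224.49ms (3)
4. 1836.735ms @ 9/2 + 612.245ms (3/2)

note 2 onset = 3/4b = 306.122ms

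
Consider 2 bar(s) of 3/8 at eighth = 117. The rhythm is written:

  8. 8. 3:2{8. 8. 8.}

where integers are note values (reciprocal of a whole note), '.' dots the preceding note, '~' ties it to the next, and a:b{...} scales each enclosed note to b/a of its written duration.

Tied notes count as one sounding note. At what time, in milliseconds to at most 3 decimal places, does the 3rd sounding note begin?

note 3 onset = 3b = 1538.462ms

1. 0.0ms @ 0 + 769.231ms (3/2)
2. 769.231ms @ 3/2 + 769.231ms (3/2)
3. 1538.462ms @ 3 + 512.821ms (1)
4. 2051.282ms @ 4 + 512.821ms (1)
5. 2564.103ms @ 5 + 512.821ms (1)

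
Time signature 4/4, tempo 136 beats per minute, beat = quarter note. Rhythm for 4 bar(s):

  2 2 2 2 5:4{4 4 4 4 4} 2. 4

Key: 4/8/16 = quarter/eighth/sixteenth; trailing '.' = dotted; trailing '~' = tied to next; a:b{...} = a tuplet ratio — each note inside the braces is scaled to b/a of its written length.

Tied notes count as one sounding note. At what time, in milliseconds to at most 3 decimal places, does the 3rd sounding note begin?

1. 0.0ms @ 0 + 882.353ms (2)
2. 882.353ms @ 2 + 882.353ms (2)
3. 1764.706ms @ 4 + 882.353ms (2)
4. 2647.059ms @ 6 + 882.353ms (2)
5. 3529.412ms @ 8 + 352.941ms (4/5)
6. 3882.353ms @ 44/5 + 352.941ms (4/5)
7. 4235.294ms @ 48/5 + 352.941ms (4/5)
8. 4588.235ms @ 52/5 + 352.941ms (4/5)
9. 4941.176ms @ 56/5 + 352.941ms (4/5)
10. 5294.118ms @ 12 + 1323.529ms (3)
11. 6617.647ms @ 15 + 441.176ms (1)

note 3 onset = 4b = 1764.706ms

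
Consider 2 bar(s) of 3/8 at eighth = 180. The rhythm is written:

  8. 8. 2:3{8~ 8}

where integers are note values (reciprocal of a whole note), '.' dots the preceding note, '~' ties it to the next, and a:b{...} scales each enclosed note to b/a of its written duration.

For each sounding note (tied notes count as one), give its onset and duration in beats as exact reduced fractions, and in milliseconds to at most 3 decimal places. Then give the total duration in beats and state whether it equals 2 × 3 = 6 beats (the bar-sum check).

1) 0.0ms=0b +500.0ms=3/2b
2) 500.0ms=3/2b +500.0ms=3/2b
3) 1000.0ms=3b +1000.0ms=3b
Σ=6b of 6 (180bpm 3/8) — PASS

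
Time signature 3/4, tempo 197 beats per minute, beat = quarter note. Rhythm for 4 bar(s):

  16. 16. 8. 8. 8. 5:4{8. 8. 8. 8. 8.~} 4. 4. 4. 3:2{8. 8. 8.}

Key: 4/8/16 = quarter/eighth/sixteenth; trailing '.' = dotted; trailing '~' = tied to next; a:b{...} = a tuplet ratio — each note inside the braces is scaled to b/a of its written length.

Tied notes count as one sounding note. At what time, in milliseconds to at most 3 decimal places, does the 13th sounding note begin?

note 13 onset = 21/2b = 3197.97ms

1. 0.0ms @ 0 + 114.213ms (3/8)
2. 114.213ms @ 3/8 + 114.213ms (3/8)
3. 228.426ms @ 3/4 + 228.426ms (3/4)
4. 456.853ms @ 3/2 + 228.426ms (3/4)
5. 685.279ms @ 9/4 + 228.426ms (3/4)
6. 913.706ms @ 3 + 182.741ms (3/5)
7. 1096.447ms @ 18/5 + 182.741ms (3/5)
8. 1279.188ms @ 21/5 + 182.741ms (3/5)
9. 1461.929ms @ 24/5 + 182.741ms (3/5)
10. 1644.67ms @ 27/5 + 639.594ms (21/10)
11. 2284.264ms @ 15/2 + 456.853ms (3/2)
12. 2741.117ms @ 9 + 456.853ms (3/2)
13. 3197.97ms @ 21/2 + 152.284ms (1/2)
14. 3350.254ms @ 11 + 152.284ms (1/2)
15. 3502.538ms @ 23/2 + 152.284ms (1/2)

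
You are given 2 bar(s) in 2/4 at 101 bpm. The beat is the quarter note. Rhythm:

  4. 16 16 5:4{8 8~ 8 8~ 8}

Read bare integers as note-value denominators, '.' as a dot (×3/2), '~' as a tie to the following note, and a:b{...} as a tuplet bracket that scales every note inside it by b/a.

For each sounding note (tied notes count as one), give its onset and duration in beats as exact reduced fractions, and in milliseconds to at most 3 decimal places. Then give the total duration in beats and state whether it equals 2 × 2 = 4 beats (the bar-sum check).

1) 0.0ms=0b +891.089ms=3/2b
2) 891.089ms=3/2b +148.515ms=1/4b
3) 1039.604ms=7/4b +148.515ms=1/4b
4) 1188.119ms=2b +237.624ms=2/5b
5) 1425.743ms=12/5b +475.248ms=4/5b
6) 1900.99ms=16/5b +475.248ms=4/5b
Σ=4b of 4 (101bpm 2/4) — PASS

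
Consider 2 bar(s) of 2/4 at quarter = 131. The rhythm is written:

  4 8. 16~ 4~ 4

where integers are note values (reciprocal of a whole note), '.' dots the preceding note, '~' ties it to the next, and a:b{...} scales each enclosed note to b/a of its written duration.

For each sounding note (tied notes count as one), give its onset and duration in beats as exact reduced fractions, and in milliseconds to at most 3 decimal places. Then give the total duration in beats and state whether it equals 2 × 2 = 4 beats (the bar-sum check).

1) 0.0ms=0b +458.015ms=1b
2) 458.015ms=1b +343.511ms=3/4b
3) 801.527ms=7/4b +1030.534ms=9/4b
Σ=4b of 4 (131bpm 2/4) — PASS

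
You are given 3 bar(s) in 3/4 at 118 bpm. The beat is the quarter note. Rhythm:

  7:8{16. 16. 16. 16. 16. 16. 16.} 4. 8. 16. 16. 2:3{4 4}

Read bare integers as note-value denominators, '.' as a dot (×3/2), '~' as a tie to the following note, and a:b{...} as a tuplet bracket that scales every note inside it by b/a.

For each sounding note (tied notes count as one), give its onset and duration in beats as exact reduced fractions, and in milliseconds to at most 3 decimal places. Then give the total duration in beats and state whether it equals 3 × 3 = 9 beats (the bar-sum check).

1) 0.0ms=0b +217.918ms=3/7b
2) 217.918ms=3/7b +217.918ms=3/7b
3) 435.835ms=6/7b +217.918ms=3/7b
4) 653.753ms=9/7b +217.918ms=3/7b
5) 871.671ms=12/7b +217.918ms=3/7b
6) 1089.588ms=15/7b +217.918ms=3/7b
7) 1307.506ms=18/7b +217.918ms=3/7b
8) 1525.424ms=3b +762.712ms=3/2b
9) 2288.136ms=9/2b +381.356ms=3/4b
10) 2669.492ms=21/4b +190.678ms=3/8b
11) 2860.169ms=45/8b +190.678ms=3/8b
12) 3050.847ms=6b +762.712ms=3/2b
13) 3813.559ms=15/2b +762.712ms=3/2b
Σ=9b of 9 (118bpm 3/4) — PASS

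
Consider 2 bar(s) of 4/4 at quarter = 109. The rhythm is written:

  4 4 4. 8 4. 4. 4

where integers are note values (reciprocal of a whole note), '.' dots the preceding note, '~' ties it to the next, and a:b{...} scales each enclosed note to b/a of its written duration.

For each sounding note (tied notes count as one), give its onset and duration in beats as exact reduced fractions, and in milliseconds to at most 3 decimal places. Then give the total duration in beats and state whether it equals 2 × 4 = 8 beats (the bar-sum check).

1) 0.0ms=0b +550.459ms=1b
2) 550.459ms=1b +550.459ms=1b
3) 1100.917ms=2b +825.688ms=3/2b
4) 1926.606ms=7/2b +275.229ms=1/2b
5) 2201.835ms=4b +825.688ms=3/2b
6) 3027.523ms=11/2b +825.688ms=3/2b
7) 3853.211ms=7b +550.459ms=1b
Σ=8b of 8 (109bpm 4/4) — PASS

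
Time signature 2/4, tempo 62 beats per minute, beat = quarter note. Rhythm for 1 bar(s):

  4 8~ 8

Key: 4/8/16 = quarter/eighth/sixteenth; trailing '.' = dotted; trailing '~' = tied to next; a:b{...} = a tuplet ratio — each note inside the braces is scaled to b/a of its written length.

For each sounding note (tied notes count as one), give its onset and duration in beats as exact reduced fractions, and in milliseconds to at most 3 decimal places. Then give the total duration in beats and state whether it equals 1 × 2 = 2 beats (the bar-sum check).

1) 0.0ms=0b +967.742ms=1b
2) 967.742ms=1b +967.742ms=1b
Σ=2b of 2 (62bpm 2/4) — PASS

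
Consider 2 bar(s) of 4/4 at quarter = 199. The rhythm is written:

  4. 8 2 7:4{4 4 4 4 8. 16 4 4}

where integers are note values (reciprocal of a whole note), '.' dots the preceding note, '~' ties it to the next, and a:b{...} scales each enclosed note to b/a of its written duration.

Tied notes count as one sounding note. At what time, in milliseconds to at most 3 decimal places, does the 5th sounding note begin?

1. 0.0ms @ 0 + 452.261ms (3/2)
2. 452.261ms @ 3/2 + 150.754ms (1/2)
3. 603.015ms @ 2 + 603.015ms (2)
4. 1206.03ms @ 4 + 172.29ms (4/7)
5. 1378.32ms @ 32/7 + 172.29ms (4/7)
6. 1550.61ms @ 36/7 + 172.29ms (4/7)
7. 1722.9ms @ 40/7 + 172.29ms (4/7)
8. 1895.19ms @ 44/7 + 129.218ms (3/7)
9. 2024.408ms @ 47/7 + 43.073ms (1/7)
10. 2067.48ms @ 48/7 + 172.29ms (4/7)
11. 2239.77ms @ 52/7 + 172.29ms (4/7)

note 5 onset = 32/7b = 1378.32ms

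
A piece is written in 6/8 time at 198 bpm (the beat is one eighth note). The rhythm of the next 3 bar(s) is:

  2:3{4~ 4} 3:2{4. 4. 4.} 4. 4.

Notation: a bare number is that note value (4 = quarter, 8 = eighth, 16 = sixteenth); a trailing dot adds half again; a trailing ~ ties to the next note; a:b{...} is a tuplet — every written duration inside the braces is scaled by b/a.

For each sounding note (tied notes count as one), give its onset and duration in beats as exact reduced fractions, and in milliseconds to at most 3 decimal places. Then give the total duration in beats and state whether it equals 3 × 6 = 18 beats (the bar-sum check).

1) 0.0ms=0b +1818.182ms=6b
2) 1818.182ms=6b +606.061ms=2b
3) 2424.242ms=8b +606.061ms=2b
4) 3030.303ms=10b +606.061ms=2b
5) 3636.364ms=12b +909.091ms=3b
6) 4545.455ms=15b +909.091ms=3b
Σ=18b of 18 (198bpm 6/8) — PASS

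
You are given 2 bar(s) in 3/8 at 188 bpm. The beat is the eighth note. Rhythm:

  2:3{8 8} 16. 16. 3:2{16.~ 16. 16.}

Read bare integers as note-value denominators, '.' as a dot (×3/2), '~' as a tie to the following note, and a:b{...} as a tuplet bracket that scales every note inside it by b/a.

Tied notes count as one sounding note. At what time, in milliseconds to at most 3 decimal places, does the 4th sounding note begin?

1. 0.0ms @ 0 + 478.723ms (3/2)
2. 478.723ms @ 3/2 + 478.723ms (3/2)
3. 957.447ms @ 3 + 239.362ms (3/4)
4. 1196.809ms @ 15/4 + 239.362ms (3/4)
5. 1436.17ms @ 9/2 + 319.149ms (1)
6. 1755.319ms @ 11/2 + 159.574ms (1/2)

note 4 onset = 15/4b = 1196.809ms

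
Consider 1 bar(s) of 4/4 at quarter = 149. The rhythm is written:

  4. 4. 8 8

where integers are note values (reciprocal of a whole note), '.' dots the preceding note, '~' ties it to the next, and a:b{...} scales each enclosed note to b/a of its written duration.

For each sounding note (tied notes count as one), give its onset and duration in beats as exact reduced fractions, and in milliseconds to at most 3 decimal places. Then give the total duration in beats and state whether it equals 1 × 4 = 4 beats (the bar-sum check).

1) 0.0ms=0b +604.027ms=3/2b
2) 604.027ms=3/2b +604.027ms=3/2b
3) 1208.054ms=3b +201.342ms=1/2b
4) 1409.396ms=7/2b +201.342ms=1/2b
Σ=4b of 4 (149bpm 4/4) — PASS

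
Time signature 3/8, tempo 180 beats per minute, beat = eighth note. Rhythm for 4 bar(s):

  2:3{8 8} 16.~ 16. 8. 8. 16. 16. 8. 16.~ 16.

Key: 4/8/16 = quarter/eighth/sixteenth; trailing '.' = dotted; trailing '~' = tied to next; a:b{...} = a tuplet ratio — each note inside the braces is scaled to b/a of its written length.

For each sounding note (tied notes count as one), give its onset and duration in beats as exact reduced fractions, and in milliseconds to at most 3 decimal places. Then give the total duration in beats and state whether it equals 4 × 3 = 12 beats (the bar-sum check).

1) 0.0ms=0b +500.0ms=3/2b
2) 500.0ms=3/2b +500.0ms=3/2b
3) 1000.0ms=3b +500.0ms=3/2b
4) 1500.0ms=9/2b +500.0ms=3/2b
5) 2000.0ms=6b +500.0ms=3/2b
6) 2500.0ms=15/2b +250.0ms=3/4b
7) 2750.0ms=33/4b +250.0ms=3/4b
8) 3000.0ms=9b +500.0ms=3/2b
9) 3500.0ms=21/2b +500.0ms=3/2b
Σ=12b of 12 (180bpm 3/8) — PASS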